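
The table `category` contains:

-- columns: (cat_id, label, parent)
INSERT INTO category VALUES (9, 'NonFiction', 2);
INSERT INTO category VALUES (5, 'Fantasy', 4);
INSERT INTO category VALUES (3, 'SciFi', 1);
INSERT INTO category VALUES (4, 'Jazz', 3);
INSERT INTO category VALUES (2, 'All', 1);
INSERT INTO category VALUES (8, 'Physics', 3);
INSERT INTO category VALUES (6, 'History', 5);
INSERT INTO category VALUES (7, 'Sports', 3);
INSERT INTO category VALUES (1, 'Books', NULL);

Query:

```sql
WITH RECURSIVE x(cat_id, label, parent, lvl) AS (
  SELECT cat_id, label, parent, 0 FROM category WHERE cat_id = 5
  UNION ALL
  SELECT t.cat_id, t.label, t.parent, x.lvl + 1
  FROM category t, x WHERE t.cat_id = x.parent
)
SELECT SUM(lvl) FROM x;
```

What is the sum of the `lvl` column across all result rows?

6

Base: cat_id=5 (Fantasy), parent=4, lvl 0.
Iteration 1: join on cat_id=4 -> Jazz (id 4, parent=3, lvl 1).
Iteration 2: join on cat_id=3 -> SciFi (id 3, parent=1, lvl 2).
Iteration 3: join on cat_id=1 -> Books (id 1, parent=NULL, lvl 3).
Iteration 4: parent is NULL; no match; recursion stops.
SUM(lvl) = 0 + 1 + 2 + 3 = 6.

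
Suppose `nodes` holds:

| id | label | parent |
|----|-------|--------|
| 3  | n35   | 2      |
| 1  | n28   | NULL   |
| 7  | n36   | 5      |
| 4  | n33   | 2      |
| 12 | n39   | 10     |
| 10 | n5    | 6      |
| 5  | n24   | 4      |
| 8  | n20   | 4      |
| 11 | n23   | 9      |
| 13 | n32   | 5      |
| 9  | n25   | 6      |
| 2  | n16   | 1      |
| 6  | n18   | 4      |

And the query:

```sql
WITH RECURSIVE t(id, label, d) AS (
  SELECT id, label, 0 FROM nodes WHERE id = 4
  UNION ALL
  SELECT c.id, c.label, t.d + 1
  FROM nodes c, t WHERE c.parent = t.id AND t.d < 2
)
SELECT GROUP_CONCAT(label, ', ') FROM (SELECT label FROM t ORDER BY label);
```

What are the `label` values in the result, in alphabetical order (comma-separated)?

n18, n20, n24, n25, n32, n33, n36, n5

Base: id=4 (n33) at d 0.
Iteration 1: rows with parent in {4} -> n24 (id 5, d 1), n18 (id 6, d 1), n20 (id 8, d 1).
Iteration 2: rows with parent in {5,6,8} -> n36 (id 7, d 2), n25 (id 9, d 2), n5 (id 10, d 2), n32 (id 13, d 2).
Iteration 3: d < 2 fails for all current rows; recursion stops.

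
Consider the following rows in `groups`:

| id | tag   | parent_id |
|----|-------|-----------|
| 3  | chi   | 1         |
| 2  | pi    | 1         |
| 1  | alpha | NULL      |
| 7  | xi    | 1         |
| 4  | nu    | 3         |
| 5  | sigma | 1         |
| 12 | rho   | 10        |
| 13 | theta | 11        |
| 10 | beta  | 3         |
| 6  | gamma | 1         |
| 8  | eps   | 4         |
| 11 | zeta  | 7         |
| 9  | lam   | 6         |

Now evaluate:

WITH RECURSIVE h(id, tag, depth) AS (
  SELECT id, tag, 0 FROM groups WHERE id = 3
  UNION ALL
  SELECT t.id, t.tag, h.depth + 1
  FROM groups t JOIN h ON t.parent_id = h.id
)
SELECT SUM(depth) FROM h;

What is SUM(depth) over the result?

6

Base: id=3 (chi) at depth 0.
Iteration 1: rows with parent_id in {3} -> nu (id 4, depth 1), beta (id 10, depth 1).
Iteration 2: rows with parent_id in {4,10} -> eps (id 8, depth 2), rho (id 12, depth 2).
Iteration 3: no rows with parent_id in {8,12}; recursion stops.
SUM(depth) = 0 + 1 + 1 + 2 + 2 = 6.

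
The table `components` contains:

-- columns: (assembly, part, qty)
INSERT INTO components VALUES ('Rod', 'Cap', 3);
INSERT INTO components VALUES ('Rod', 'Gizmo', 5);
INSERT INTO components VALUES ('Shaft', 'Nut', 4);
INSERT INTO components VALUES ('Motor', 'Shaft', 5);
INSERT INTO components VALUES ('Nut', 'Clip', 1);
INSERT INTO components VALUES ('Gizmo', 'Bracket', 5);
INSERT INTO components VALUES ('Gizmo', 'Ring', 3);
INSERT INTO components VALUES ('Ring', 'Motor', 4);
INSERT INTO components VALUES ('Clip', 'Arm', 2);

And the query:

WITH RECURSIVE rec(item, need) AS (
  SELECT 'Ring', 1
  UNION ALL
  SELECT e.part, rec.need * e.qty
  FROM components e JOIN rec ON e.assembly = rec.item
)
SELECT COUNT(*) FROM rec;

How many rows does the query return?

6

Base: (Ring, need=1).
Iteration 1: components of {Ring} -> Motor = 1*4 = 4.
Iteration 2: components of {Motor} -> Shaft = 4*5 = 20.
Iteration 3: components of {Shaft} -> Nut = 20*4 = 80.
Iteration 4: components of {Nut} -> Clip = 80*1 = 80.
Iteration 5: components of {Clip} -> Arm = 80*2 = 160.
Iteration 6: no further components; recursion stops.
Total rows emitted: 6.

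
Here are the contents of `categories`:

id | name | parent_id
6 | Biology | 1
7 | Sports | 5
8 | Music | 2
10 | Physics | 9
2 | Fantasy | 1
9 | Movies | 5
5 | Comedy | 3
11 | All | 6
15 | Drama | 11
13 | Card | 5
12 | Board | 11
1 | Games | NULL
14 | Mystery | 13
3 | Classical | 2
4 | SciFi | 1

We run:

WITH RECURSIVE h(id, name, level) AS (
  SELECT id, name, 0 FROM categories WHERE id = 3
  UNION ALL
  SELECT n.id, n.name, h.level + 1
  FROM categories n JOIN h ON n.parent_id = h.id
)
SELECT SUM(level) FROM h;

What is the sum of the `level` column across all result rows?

13

Base: id=3 (Classical) at level 0.
Iteration 1: rows with parent_id in {3} -> Comedy (id 5, level 1).
Iteration 2: rows with parent_id in {5} -> Sports (id 7, level 2), Movies (id 9, level 2), Card (id 13, level 2).
Iteration 3: rows with parent_id in {7,9,13} -> Physics (id 10, level 3), Mystery (id 14, level 3).
Iteration 4: no rows with parent_id in {10,14}; recursion stops.
SUM(level) = 0 + 1 + 2 + 2 + 2 + 3 + 3 = 13.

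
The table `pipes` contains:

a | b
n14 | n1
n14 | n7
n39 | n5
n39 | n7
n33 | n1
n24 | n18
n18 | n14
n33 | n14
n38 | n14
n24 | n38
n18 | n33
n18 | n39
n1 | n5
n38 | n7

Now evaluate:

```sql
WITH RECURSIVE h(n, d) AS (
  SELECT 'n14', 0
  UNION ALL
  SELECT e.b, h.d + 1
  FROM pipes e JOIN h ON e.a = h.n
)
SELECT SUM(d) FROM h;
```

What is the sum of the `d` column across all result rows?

4

Base: (n14, d=0).
Iteration 1: edges from {n14} -> (n1, d=1), (n7, d=1).
Iteration 2: edges from {n1,n7} -> (n5, d=2).
Iteration 3: no outgoing edges from {n5}; recursion stops.
SUM(d) = 0 + 1 + 1 + 2 = 4.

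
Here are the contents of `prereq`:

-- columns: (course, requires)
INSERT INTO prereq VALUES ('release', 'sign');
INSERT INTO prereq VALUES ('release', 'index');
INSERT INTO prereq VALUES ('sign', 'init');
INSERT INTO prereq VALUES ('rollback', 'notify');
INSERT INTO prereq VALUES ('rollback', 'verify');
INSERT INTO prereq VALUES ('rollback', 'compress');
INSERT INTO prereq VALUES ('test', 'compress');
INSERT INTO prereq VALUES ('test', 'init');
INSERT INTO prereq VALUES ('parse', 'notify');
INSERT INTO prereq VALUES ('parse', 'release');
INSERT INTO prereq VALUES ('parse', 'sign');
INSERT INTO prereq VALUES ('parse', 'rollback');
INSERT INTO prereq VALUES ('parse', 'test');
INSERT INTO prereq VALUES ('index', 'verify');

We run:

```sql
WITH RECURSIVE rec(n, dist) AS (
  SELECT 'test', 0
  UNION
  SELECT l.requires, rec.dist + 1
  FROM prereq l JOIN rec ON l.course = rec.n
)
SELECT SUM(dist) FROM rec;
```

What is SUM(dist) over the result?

Base: (test, dist=0).
Iteration 1: edges from {test} -> (compress, dist=1), (init, dist=1).
Iteration 2: no outgoing edges from {compress,init}; recursion stops.
SUM(dist) = 0 + 1 + 1 = 2.

2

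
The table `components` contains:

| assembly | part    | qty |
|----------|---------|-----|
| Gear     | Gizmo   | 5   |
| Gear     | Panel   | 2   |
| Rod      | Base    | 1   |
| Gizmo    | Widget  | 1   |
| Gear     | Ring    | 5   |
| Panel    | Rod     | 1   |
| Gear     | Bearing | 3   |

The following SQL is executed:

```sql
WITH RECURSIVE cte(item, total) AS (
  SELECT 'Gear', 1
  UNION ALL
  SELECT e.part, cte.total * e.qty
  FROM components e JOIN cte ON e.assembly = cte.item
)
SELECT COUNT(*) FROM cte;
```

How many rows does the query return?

8

Base: (Gear, total=1).
Iteration 1: components of {Gear} -> Bearing = 1*3 = 3, Gizmo = 1*5 = 5, Panel = 1*2 = 2, Ring = 1*5 = 5.
Iteration 2: components of {Bearing,Gizmo,Panel,Ring} -> Rod = 2*1 = 2, Widget = 5*1 = 5.
Iteration 3: components of {Rod,Widget} -> Base = 2*1 = 2.
Iteration 4: no further components; recursion stops.
Total rows emitted: 8.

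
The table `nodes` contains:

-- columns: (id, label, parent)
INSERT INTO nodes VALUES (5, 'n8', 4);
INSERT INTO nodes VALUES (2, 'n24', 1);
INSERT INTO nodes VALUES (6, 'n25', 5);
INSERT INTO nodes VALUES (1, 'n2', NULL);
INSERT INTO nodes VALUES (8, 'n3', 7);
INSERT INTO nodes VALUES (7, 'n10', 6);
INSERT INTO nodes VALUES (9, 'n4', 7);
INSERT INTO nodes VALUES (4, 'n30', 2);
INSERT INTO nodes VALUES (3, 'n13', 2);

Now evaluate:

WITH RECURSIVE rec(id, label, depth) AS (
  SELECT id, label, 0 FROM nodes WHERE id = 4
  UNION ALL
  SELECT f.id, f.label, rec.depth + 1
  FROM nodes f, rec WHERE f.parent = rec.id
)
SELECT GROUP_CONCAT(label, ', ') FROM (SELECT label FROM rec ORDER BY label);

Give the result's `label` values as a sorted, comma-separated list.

n10, n25, n3, n30, n4, n8

Base: id=4 (n30) at depth 0.
Iteration 1: rows with parent in {4} -> n8 (id 5, depth 1).
Iteration 2: rows with parent in {5} -> n25 (id 6, depth 2).
Iteration 3: rows with parent in {6} -> n10 (id 7, depth 3).
Iteration 4: rows with parent in {7} -> n3 (id 8, depth 4), n4 (id 9, depth 4).
Iteration 5: no rows with parent in {8,9}; recursion stops.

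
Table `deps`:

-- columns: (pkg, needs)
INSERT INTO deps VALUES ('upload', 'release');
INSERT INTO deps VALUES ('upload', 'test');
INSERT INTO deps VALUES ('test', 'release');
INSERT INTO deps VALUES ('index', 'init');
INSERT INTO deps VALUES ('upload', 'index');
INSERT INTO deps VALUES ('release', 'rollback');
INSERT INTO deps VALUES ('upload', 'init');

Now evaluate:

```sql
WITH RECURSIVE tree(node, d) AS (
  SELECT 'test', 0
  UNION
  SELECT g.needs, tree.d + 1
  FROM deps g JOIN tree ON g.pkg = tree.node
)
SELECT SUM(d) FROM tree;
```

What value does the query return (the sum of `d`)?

3

Base: (test, d=0).
Iteration 1: edges from {test} -> (release, d=1).
Iteration 2: edges from {release} -> (rollback, d=2).
Iteration 3: no outgoing edges from {rollback}; recursion stops.
SUM(d) = 0 + 1 + 2 = 3.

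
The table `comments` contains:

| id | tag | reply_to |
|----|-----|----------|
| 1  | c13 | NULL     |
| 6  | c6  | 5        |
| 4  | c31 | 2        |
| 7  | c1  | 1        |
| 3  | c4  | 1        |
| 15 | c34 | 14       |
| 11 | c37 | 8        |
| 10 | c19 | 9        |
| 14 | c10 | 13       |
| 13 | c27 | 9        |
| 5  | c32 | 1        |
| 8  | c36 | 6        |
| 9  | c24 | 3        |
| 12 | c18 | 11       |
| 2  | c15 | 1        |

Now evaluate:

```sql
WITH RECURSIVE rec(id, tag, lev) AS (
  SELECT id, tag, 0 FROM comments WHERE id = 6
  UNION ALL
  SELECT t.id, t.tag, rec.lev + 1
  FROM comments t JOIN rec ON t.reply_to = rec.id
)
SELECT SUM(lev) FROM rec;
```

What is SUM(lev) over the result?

6

Base: id=6 (c6) at lev 0.
Iteration 1: rows with reply_to in {6} -> c36 (id 8, lev 1).
Iteration 2: rows with reply_to in {8} -> c37 (id 11, lev 2).
Iteration 3: rows with reply_to in {11} -> c18 (id 12, lev 3).
Iteration 4: no rows with reply_to in {12}; recursion stops.
SUM(lev) = 0 + 1 + 2 + 3 = 6.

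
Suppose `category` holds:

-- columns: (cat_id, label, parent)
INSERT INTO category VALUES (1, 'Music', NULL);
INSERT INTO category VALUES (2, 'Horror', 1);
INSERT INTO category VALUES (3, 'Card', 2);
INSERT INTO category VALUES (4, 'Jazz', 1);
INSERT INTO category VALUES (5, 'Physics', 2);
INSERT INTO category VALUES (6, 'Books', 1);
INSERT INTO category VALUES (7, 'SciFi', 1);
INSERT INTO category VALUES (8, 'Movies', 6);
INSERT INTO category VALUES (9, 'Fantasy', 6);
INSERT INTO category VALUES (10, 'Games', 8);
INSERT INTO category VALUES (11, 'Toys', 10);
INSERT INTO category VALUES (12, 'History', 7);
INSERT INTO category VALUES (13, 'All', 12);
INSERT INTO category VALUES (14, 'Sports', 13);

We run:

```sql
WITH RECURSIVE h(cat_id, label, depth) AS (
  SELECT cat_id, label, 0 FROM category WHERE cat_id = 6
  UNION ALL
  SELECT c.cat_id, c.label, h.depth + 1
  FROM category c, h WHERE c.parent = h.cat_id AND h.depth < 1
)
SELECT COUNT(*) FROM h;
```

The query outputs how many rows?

Base: cat_id=6 (Books) at depth 0.
Iteration 1: rows with parent in {6} -> Movies (id 8, depth 1), Fantasy (id 9, depth 1).
Iteration 2: depth < 1 fails for all current rows; recursion stops.
Total rows emitted: 3.

3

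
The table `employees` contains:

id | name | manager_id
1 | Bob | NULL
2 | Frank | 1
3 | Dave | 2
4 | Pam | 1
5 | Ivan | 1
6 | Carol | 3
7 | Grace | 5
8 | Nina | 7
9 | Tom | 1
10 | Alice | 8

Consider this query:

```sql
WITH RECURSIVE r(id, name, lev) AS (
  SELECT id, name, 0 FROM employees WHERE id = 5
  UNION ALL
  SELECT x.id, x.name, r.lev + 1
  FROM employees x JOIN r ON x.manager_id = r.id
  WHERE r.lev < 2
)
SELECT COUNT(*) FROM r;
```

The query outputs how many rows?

3

Base: id=5 (Ivan) at lev 0.
Iteration 1: rows with manager_id in {5} -> Grace (id 7, lev 1).
Iteration 2: rows with manager_id in {7} -> Nina (id 8, lev 2).
Iteration 3: lev < 2 fails for all current rows; recursion stops.
Total rows emitted: 3.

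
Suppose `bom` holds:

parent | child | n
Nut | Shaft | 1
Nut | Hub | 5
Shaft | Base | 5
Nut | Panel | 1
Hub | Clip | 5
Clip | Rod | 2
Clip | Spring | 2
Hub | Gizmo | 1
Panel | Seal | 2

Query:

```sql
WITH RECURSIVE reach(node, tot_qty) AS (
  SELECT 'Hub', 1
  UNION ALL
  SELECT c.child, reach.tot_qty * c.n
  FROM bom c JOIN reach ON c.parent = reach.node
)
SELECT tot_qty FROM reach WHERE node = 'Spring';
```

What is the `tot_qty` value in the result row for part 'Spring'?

10

Base: (Hub, tot_qty=1).
Iteration 1: components of {Hub} -> Clip = 1*5 = 5, Gizmo = 1*1 = 1.
Iteration 2: components of {Clip,Gizmo} -> Rod = 5*2 = 10, Spring = 5*2 = 10.
Iteration 3: no further components; recursion stops.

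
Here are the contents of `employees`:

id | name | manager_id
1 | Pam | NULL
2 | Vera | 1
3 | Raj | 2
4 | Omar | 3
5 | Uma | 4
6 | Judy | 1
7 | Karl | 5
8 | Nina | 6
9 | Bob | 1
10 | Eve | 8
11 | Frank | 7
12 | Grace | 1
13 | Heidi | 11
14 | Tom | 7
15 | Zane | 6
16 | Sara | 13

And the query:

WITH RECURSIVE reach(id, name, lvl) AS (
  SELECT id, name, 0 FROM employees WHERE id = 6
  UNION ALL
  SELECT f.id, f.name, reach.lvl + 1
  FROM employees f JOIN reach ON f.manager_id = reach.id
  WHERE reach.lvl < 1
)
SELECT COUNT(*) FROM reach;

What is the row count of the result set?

Base: id=6 (Judy) at lvl 0.
Iteration 1: rows with manager_id in {6} -> Nina (id 8, lvl 1), Zane (id 15, lvl 1).
Iteration 2: lvl < 1 fails for all current rows; recursion stops.
Total rows emitted: 3.

3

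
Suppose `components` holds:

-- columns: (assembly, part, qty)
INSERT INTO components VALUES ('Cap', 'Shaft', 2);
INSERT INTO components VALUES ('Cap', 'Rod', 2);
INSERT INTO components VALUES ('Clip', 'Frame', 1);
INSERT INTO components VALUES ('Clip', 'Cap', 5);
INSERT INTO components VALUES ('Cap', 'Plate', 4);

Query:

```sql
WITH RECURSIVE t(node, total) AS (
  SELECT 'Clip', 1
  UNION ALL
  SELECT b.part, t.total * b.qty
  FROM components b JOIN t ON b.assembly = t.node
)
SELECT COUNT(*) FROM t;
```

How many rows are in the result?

Base: (Clip, total=1).
Iteration 1: components of {Clip} -> Cap = 1*5 = 5, Frame = 1*1 = 1.
Iteration 2: components of {Cap,Frame} -> Plate = 5*4 = 20, Rod = 5*2 = 10, Shaft = 5*2 = 10.
Iteration 3: no further components; recursion stops.
Total rows emitted: 6.

6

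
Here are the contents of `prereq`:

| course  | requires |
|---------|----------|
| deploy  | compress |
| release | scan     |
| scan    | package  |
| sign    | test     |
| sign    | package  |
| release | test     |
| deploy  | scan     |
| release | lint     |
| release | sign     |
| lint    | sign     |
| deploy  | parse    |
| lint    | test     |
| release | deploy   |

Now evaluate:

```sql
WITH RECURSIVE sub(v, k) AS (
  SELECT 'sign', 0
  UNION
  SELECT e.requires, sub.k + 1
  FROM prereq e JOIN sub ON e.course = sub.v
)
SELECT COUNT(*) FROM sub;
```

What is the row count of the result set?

3

Base: (sign, k=0).
Iteration 1: edges from {sign} -> (package, k=1), (test, k=1).
Iteration 2: no outgoing edges from {package,test}; recursion stops.
Total rows emitted: 3.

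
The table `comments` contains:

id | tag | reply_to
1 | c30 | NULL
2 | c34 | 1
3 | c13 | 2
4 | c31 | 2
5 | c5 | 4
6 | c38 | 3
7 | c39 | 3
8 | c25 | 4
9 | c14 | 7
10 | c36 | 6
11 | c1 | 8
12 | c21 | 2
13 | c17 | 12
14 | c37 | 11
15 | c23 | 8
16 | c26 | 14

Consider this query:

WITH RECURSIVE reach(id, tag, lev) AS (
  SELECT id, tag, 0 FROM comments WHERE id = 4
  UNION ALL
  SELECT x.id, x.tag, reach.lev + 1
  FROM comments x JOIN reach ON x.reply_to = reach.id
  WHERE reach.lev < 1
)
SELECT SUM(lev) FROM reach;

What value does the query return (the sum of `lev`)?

2

Base: id=4 (c31) at lev 0.
Iteration 1: rows with reply_to in {4} -> c5 (id 5, lev 1), c25 (id 8, lev 1).
Iteration 2: lev < 1 fails for all current rows; recursion stops.
SUM(lev) = 0 + 1 + 1 = 2.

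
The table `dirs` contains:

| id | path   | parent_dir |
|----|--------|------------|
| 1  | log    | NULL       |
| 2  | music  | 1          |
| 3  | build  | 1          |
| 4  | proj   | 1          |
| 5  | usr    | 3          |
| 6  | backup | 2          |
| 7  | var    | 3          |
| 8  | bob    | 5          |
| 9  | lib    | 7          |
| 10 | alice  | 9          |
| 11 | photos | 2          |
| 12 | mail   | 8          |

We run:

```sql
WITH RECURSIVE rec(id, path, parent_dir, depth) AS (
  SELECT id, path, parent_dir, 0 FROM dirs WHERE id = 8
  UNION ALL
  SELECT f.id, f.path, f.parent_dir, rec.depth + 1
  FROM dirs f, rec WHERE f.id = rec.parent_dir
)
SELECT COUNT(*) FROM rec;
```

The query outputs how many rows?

4

Base: id=8 (bob), parent_dir=5, depth 0.
Iteration 1: join on id=5 -> usr (id 5, parent_dir=3, depth 1).
Iteration 2: join on id=3 -> build (id 3, parent_dir=1, depth 2).
Iteration 3: join on id=1 -> log (id 1, parent_dir=NULL, depth 3).
Iteration 4: parent_dir is NULL; no match; recursion stops.
Total rows emitted: 4.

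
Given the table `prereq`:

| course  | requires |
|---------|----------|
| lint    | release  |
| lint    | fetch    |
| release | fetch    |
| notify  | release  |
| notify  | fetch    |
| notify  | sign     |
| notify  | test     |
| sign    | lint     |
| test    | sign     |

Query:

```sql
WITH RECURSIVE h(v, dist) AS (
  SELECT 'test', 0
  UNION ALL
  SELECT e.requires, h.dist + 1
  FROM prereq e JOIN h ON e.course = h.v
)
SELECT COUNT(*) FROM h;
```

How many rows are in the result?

Base: (test, dist=0).
Iteration 1: edges from {test} -> (sign, dist=1).
Iteration 2: edges from {sign} -> (lint, dist=2).
Iteration 3: edges from {lint} -> (fetch, dist=3), (release, dist=3).
Iteration 4: edges from {fetch,release} -> (fetch, dist=4).
Iteration 5: no outgoing edges from {fetch}; recursion stops.
Total rows emitted: 6.

6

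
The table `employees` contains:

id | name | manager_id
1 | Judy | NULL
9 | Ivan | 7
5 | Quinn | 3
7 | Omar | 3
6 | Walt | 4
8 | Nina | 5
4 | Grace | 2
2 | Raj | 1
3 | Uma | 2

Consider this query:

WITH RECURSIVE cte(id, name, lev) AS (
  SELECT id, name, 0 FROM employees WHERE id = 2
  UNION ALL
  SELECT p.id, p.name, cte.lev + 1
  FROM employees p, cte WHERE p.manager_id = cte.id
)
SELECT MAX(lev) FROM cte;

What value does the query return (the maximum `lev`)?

3

Base: id=2 (Raj) at lev 0.
Iteration 1: rows with manager_id in {2} -> Uma (id 3, lev 1), Grace (id 4, lev 1).
Iteration 2: rows with manager_id in {3,4} -> Quinn (id 5, lev 2), Walt (id 6, lev 2), Omar (id 7, lev 2).
Iteration 3: rows with manager_id in {5,6,7} -> Nina (id 8, lev 3), Ivan (id 9, lev 3).
Iteration 4: no rows with manager_id in {8,9}; recursion stops.
lev values: 0, 1, 1, 2, 2, 2, 3, 3; the maximum is 3.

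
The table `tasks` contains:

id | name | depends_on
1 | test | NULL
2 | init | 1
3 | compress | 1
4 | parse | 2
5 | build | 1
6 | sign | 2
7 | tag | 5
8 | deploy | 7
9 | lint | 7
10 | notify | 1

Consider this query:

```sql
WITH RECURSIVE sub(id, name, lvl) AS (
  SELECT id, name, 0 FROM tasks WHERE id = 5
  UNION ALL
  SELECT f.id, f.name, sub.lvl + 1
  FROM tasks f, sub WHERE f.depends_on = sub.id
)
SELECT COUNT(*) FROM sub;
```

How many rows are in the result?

4

Base: id=5 (build) at lvl 0.
Iteration 1: rows with depends_on in {5} -> tag (id 7, lvl 1).
Iteration 2: rows with depends_on in {7} -> deploy (id 8, lvl 2), lint (id 9, lvl 2).
Iteration 3: no rows with depends_on in {8,9}; recursion stops.
Total rows emitted: 4.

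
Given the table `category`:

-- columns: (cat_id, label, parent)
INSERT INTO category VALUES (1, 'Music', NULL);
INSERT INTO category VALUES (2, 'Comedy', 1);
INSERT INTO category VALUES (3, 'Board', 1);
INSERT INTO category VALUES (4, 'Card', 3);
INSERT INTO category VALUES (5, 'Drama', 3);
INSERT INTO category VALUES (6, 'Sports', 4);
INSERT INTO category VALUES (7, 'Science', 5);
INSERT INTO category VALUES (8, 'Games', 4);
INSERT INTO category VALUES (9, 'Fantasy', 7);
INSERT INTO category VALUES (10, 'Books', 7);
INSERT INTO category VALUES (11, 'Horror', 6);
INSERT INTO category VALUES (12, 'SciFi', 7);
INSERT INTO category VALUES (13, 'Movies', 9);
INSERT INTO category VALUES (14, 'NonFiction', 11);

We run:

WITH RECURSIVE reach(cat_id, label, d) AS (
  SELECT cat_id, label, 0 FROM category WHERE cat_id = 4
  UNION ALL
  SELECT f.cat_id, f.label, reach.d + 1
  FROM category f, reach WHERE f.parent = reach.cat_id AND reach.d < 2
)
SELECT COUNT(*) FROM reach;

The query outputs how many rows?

Base: cat_id=4 (Card) at d 0.
Iteration 1: rows with parent in {4} -> Sports (id 6, d 1), Games (id 8, d 1).
Iteration 2: rows with parent in {6,8} -> Horror (id 11, d 2).
Iteration 3: d < 2 fails for all current rows; recursion stops.
Total rows emitted: 4.

4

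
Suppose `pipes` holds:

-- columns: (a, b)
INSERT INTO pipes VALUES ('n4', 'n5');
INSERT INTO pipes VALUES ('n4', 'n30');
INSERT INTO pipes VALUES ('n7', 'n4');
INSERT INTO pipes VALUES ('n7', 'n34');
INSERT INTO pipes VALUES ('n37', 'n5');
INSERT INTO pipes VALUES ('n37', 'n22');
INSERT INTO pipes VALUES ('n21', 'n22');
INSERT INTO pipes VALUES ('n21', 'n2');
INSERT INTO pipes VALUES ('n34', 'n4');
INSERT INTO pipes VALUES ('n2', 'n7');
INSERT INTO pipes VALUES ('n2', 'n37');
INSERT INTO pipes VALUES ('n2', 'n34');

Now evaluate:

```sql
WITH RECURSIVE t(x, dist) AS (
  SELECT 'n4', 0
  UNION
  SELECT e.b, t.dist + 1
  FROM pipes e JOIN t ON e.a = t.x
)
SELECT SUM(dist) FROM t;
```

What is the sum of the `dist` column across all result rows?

2

Base: (n4, dist=0).
Iteration 1: edges from {n4} -> (n30, dist=1), (n5, dist=1).
Iteration 2: no outgoing edges from {n30,n5}; recursion stops.
SUM(dist) = 0 + 1 + 1 = 2.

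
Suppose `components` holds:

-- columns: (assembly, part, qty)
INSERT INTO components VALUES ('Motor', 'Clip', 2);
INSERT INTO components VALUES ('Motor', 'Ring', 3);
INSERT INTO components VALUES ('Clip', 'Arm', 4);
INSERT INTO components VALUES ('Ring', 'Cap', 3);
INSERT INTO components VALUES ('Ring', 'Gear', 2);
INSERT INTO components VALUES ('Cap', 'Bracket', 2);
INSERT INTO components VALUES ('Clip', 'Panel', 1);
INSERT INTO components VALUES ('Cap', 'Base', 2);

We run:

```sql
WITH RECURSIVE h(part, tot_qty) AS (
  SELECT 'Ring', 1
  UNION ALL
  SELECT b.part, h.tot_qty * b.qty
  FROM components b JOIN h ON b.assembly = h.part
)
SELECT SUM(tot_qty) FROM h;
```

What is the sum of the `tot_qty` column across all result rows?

18

Base: (Ring, tot_qty=1).
Iteration 1: components of {Ring} -> Cap = 1*3 = 3, Gear = 1*2 = 2.
Iteration 2: components of {Cap,Gear} -> Base = 3*2 = 6, Bracket = 3*2 = 6.
Iteration 3: no further components; recursion stops.
SUM(tot_qty) = 1 + 3 + 2 + 6 + 6 = 18.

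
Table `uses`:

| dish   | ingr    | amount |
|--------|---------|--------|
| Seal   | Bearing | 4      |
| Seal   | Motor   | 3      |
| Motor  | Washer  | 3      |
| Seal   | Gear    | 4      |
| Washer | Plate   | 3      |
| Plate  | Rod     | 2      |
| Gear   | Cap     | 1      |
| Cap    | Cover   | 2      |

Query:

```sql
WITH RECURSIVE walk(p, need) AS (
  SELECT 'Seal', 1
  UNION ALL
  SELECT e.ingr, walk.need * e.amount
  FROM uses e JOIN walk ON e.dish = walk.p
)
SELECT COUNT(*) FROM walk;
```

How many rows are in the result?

9

Base: (Seal, need=1).
Iteration 1: components of {Seal} -> Bearing = 1*4 = 4, Gear = 1*4 = 4, Motor = 1*3 = 3.
Iteration 2: components of {Bearing,Gear,Motor} -> Cap = 4*1 = 4, Washer = 3*3 = 9.
Iteration 3: components of {Cap,Washer} -> Cover = 4*2 = 8, Plate = 9*3 = 27.
Iteration 4: components of {Cover,Plate} -> Rod = 27*2 = 54.
Iteration 5: no further components; recursion stops.
Total rows emitted: 9.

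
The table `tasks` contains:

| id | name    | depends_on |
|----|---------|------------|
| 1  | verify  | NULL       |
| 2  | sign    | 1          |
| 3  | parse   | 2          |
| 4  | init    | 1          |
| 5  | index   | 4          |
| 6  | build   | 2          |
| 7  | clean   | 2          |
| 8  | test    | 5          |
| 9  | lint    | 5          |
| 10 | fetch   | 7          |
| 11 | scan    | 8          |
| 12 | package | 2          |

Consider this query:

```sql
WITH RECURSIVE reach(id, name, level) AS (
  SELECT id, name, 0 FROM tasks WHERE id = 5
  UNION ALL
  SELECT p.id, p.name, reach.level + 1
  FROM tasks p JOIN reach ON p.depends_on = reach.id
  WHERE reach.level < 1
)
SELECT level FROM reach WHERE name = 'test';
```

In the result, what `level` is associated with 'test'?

Base: id=5 (index) at level 0.
Iteration 1: rows with depends_on in {5} -> test (id 8, level 1), lint (id 9, level 1).
Iteration 2: level < 1 fails for all current rows; recursion stops.

1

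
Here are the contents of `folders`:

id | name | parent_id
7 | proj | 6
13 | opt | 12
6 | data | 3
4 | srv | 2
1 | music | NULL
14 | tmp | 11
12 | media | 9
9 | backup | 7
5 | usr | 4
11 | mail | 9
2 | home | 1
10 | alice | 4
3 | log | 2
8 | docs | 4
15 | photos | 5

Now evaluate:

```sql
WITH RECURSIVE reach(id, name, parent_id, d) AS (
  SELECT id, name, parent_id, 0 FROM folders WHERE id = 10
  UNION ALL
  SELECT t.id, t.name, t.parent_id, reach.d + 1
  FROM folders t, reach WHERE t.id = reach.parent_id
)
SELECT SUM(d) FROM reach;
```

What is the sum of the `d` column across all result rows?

Base: id=10 (alice), parent_id=4, d 0.
Iteration 1: join on id=4 -> srv (id 4, parent_id=2, d 1).
Iteration 2: join on id=2 -> home (id 2, parent_id=1, d 2).
Iteration 3: join on id=1 -> music (id 1, parent_id=NULL, d 3).
Iteration 4: parent_id is NULL; no match; recursion stops.
SUM(d) = 0 + 1 + 2 + 3 = 6.

6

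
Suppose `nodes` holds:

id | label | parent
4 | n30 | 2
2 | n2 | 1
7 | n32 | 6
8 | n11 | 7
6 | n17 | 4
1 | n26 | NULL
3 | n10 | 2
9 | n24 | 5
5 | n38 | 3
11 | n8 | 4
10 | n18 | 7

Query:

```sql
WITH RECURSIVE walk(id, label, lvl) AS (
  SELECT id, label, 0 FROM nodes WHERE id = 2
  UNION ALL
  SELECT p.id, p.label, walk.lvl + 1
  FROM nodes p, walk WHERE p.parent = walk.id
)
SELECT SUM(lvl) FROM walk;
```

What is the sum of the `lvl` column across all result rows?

Base: id=2 (n2) at lvl 0.
Iteration 1: rows with parent in {2} -> n10 (id 3, lvl 1), n30 (id 4, lvl 1).
Iteration 2: rows with parent in {3,4} -> n38 (id 5, lvl 2), n17 (id 6, lvl 2), n8 (id 11, lvl 2).
Iteration 3: rows with parent in {5,6,11} -> n32 (id 7, lvl 3), n24 (id 9, lvl 3).
Iteration 4: rows with parent in {7,9} -> n11 (id 8, lvl 4), n18 (id 10, lvl 4).
Iteration 5: no rows with parent in {8,10}; recursion stops.
SUM(lvl) = 0 + 1 + 1 + 2 + 2 + 2 + 3 + 3 + 4 + 4 = 22.

22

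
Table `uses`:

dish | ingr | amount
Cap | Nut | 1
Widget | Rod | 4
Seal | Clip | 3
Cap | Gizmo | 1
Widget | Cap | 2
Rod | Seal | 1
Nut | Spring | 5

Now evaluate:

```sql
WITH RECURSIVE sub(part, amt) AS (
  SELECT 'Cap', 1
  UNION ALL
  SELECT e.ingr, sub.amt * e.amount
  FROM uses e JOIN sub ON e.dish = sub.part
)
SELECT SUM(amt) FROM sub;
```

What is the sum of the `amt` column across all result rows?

Base: (Cap, amt=1).
Iteration 1: components of {Cap} -> Gizmo = 1*1 = 1, Nut = 1*1 = 1.
Iteration 2: components of {Gizmo,Nut} -> Spring = 1*5 = 5.
Iteration 3: no further components; recursion stops.
SUM(amt) = 1 + 1 + 1 + 5 = 8.

8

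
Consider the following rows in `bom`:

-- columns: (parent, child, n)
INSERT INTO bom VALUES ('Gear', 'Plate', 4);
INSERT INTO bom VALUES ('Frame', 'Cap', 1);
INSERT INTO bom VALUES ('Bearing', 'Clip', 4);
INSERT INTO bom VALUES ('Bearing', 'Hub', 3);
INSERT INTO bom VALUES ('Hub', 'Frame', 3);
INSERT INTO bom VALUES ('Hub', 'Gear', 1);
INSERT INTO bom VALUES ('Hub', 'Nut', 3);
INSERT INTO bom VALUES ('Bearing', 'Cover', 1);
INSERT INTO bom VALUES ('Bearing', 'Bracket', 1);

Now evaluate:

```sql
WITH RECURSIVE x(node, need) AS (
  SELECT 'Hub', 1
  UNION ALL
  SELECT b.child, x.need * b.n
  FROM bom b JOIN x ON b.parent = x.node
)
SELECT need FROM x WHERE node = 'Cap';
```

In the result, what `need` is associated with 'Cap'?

Base: (Hub, need=1).
Iteration 1: components of {Hub} -> Frame = 1*3 = 3, Gear = 1*1 = 1, Nut = 1*3 = 3.
Iteration 2: components of {Frame,Gear,Nut} -> Cap = 3*1 = 3, Plate = 1*4 = 4.
Iteration 3: no further components; recursion stops.

3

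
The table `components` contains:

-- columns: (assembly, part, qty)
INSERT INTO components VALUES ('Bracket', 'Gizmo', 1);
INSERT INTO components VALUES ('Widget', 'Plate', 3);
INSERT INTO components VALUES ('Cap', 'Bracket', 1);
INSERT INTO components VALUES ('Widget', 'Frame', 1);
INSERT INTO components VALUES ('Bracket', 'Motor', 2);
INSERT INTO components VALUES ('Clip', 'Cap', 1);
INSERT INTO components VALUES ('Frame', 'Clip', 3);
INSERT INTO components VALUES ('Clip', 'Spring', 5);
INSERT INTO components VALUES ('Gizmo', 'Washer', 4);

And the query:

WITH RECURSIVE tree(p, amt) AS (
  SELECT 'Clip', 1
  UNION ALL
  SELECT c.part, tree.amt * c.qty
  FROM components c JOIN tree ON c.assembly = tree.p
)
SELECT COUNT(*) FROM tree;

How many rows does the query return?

Base: (Clip, amt=1).
Iteration 1: components of {Clip} -> Cap = 1*1 = 1, Spring = 1*5 = 5.
Iteration 2: components of {Cap,Spring} -> Bracket = 1*1 = 1.
Iteration 3: components of {Bracket} -> Gizmo = 1*1 = 1, Motor = 1*2 = 2.
Iteration 4: components of {Gizmo,Motor} -> Washer = 1*4 = 4.
Iteration 5: no further components; recursion stops.
Total rows emitted: 7.

7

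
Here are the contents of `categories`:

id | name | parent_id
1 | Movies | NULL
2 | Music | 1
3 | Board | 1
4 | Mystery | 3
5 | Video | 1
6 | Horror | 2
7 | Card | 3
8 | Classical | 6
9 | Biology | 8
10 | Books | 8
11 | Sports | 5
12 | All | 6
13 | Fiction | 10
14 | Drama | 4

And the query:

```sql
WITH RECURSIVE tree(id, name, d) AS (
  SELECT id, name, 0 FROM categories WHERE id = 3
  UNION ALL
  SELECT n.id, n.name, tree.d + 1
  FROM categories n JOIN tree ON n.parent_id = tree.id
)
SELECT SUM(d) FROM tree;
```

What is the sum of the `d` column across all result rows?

4

Base: id=3 (Board) at d 0.
Iteration 1: rows with parent_id in {3} -> Mystery (id 4, d 1), Card (id 7, d 1).
Iteration 2: rows with parent_id in {4,7} -> Drama (id 14, d 2).
Iteration 3: no rows with parent_id in {14}; recursion stops.
SUM(d) = 0 + 1 + 1 + 2 = 4.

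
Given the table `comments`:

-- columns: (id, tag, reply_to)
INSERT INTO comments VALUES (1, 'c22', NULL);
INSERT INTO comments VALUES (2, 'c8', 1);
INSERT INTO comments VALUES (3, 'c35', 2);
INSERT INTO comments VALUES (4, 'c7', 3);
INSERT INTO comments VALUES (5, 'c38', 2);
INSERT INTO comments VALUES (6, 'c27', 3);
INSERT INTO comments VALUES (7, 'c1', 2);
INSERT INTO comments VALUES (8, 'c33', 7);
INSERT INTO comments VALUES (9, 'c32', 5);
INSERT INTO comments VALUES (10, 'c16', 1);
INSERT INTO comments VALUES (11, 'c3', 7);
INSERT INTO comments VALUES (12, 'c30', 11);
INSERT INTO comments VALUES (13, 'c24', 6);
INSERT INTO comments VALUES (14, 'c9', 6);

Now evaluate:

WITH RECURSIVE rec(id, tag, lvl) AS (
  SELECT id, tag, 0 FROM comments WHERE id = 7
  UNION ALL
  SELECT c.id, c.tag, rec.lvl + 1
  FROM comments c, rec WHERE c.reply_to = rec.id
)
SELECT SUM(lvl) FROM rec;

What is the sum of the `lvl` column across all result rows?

4

Base: id=7 (c1) at lvl 0.
Iteration 1: rows with reply_to in {7} -> c33 (id 8, lvl 1), c3 (id 11, lvl 1).
Iteration 2: rows with reply_to in {8,11} -> c30 (id 12, lvl 2).
Iteration 3: no rows with reply_to in {12}; recursion stops.
SUM(lvl) = 0 + 1 + 1 + 2 = 4.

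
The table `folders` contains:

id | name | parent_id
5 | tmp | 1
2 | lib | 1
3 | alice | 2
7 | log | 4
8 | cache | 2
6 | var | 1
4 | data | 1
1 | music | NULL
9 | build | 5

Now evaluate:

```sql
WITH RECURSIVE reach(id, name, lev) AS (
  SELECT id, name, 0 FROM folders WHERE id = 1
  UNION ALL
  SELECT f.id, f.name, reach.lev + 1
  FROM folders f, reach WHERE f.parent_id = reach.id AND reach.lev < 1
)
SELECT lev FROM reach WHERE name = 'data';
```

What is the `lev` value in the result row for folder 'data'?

Base: id=1 (music) at lev 0.
Iteration 1: rows with parent_id in {1} -> lib (id 2, lev 1), data (id 4, lev 1), tmp (id 5, lev 1), var (id 6, lev 1).
Iteration 2: lev < 1 fails for all current rows; recursion stops.

1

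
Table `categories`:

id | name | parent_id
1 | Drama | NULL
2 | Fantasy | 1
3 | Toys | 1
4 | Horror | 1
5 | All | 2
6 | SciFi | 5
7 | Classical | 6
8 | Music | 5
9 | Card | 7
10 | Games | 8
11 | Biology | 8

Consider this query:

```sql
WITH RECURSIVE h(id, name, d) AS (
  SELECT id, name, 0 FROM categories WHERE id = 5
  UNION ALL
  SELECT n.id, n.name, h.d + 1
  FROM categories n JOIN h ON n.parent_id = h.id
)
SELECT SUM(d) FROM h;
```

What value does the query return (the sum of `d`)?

11

Base: id=5 (All) at d 0.
Iteration 1: rows with parent_id in {5} -> SciFi (id 6, d 1), Music (id 8, d 1).
Iteration 2: rows with parent_id in {6,8} -> Classical (id 7, d 2), Games (id 10, d 2), Biology (id 11, d 2).
Iteration 3: rows with parent_id in {7,10,11} -> Card (id 9, d 3).
Iteration 4: no rows with parent_id in {9}; recursion stops.
SUM(d) = 0 + 1 + 1 + 2 + 2 + 2 + 3 = 11.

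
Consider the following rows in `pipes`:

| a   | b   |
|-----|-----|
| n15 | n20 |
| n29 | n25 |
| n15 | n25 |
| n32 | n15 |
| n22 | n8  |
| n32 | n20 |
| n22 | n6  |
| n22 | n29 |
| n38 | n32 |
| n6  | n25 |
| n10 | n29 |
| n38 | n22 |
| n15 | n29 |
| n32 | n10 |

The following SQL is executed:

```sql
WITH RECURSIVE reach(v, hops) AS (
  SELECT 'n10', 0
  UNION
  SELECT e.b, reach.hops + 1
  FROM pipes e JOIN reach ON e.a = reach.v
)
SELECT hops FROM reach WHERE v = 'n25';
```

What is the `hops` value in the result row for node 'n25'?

2

Base: (n10, hops=0).
Iteration 1: edges from {n10} -> (n29, hops=1).
Iteration 2: edges from {n29} -> (n25, hops=2).
Iteration 3: no outgoing edges from {n25}; recursion stops.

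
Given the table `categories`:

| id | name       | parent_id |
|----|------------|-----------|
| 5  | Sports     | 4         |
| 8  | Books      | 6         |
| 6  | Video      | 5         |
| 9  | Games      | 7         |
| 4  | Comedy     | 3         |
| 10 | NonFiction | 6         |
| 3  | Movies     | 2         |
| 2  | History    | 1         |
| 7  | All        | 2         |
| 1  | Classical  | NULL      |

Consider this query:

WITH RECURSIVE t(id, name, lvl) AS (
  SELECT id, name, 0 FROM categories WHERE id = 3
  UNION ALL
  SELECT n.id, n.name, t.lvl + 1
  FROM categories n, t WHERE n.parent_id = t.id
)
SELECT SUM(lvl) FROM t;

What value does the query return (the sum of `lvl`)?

Base: id=3 (Movies) at lvl 0.
Iteration 1: rows with parent_id in {3} -> Comedy (id 4, lvl 1).
Iteration 2: rows with parent_id in {4} -> Sports (id 5, lvl 2).
Iteration 3: rows with parent_id in {5} -> Video (id 6, lvl 3).
Iteration 4: rows with parent_id in {6} -> Books (id 8, lvl 4), NonFiction (id 10, lvl 4).
Iteration 5: no rows with parent_id in {8,10}; recursion stops.
SUM(lvl) = 0 + 1 + 2 + 3 + 4 + 4 = 14.

14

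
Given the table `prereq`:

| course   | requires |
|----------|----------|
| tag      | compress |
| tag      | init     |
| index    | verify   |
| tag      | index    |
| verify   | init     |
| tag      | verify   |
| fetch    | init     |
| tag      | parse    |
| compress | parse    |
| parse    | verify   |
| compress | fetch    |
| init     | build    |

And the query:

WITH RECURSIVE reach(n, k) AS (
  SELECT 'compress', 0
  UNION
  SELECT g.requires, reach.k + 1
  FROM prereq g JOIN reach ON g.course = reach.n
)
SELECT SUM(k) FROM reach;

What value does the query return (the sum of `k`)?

16

Base: (compress, k=0).
Iteration 1: edges from {compress} -> (fetch, k=1), (parse, k=1).
Iteration 2: edges from {fetch,parse} -> (init, k=2), (verify, k=2).
Iteration 3: edges from {init,verify} -> (build, k=3), (init, k=3).
Iteration 4: edges from {build,init} -> (build, k=4).
Iteration 5: no outgoing edges from {build}; recursion stops.
SUM(k) = 0 + 1 + 1 + 2 + 2 + 3 + 3 + 4 = 16.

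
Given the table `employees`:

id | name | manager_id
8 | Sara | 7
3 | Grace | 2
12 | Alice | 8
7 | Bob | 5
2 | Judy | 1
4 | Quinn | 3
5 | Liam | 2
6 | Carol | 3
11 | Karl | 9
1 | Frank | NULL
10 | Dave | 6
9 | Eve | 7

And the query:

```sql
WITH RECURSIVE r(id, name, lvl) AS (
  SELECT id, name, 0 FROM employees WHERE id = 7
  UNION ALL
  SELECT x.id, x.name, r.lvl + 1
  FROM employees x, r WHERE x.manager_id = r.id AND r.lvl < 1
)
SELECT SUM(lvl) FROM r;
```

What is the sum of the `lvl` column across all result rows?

Base: id=7 (Bob) at lvl 0.
Iteration 1: rows with manager_id in {7} -> Sara (id 8, lvl 1), Eve (id 9, lvl 1).
Iteration 2: lvl < 1 fails for all current rows; recursion stops.
SUM(lvl) = 0 + 1 + 1 = 2.

2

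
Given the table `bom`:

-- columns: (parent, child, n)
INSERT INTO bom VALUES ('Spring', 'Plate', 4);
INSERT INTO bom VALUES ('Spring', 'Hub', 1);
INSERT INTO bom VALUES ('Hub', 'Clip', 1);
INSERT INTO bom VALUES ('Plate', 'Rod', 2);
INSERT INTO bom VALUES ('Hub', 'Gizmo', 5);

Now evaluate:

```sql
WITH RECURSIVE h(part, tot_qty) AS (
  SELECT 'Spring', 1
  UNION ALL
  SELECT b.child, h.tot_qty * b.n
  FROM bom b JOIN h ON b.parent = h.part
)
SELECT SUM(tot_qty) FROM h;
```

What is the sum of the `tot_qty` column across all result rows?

20

Base: (Spring, tot_qty=1).
Iteration 1: components of {Spring} -> Hub = 1*1 = 1, Plate = 1*4 = 4.
Iteration 2: components of {Hub,Plate} -> Clip = 1*1 = 1, Gizmo = 1*5 = 5, Rod = 4*2 = 8.
Iteration 3: no further components; recursion stops.
SUM(tot_qty) = 1 + 1 + 4 + 5 + 1 + 8 = 20.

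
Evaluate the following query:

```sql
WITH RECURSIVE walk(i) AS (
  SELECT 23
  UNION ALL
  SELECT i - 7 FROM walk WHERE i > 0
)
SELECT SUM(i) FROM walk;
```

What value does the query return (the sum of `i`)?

45

Base: i=23.
Iteration 1: 23 > 0 holds -> i = 23 - 7 = 16.
Iteration 2: 16 > 0 holds -> i = 16 - 7 = 9.
Iteration 3: 9 > 0 holds -> i = 9 - 7 = 2.
Iteration 4: 2 > 0 holds -> i = 2 - 7 = -5.
Iteration 5: -5 > 0 fails; recursion stops.
SUM(i) = 23 + 16 + 9 + 2 + -5 = 45.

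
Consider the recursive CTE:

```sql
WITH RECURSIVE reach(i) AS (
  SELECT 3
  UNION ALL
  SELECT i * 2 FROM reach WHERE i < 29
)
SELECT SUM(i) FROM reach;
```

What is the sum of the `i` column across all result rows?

93

Base: i=3.
Iteration 1: 3 < 29 holds -> i = 3 * 2 = 6.
Iteration 2: 6 < 29 holds -> i = 6 * 2 = 12.
Iteration 3: 12 < 29 holds -> i = 12 * 2 = 24.
Iteration 4: 24 < 29 holds -> i = 24 * 2 = 48.
Iteration 5: 48 < 29 fails; recursion stops.
SUM(i) = 3 + 6 + 12 + 24 + 48 = 93.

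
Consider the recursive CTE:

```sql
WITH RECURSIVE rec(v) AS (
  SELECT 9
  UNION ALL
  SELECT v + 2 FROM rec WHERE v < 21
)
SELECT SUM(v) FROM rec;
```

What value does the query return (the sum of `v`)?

105

Base: v=9.
Iteration 1: 9 < 21 holds -> v = 9 + 2 = 11.
Iteration 2: 11 < 21 holds -> v = 11 + 2 = 13.
Iteration 3: 13 < 21 holds -> v = 13 + 2 = 15.
Iteration 4: 15 < 21 holds -> v = 15 + 2 = 17.
Iteration 5: 17 < 21 holds -> v = 17 + 2 = 19.
Iteration 6: 19 < 21 holds -> v = 19 + 2 = 21.
Iteration 7: 21 < 21 fails; recursion stops.
SUM(v) = 9 + 11 + 13 + 15 + 17 + 19 + 21 = 105.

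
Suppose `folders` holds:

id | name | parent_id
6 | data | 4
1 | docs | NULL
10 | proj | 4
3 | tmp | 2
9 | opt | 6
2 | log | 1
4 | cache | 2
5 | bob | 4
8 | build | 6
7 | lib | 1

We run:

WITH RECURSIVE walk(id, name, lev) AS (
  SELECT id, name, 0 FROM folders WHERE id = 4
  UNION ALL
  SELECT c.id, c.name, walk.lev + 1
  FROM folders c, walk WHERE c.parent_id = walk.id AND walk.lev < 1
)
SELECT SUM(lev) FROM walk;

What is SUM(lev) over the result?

Base: id=4 (cache) at lev 0.
Iteration 1: rows with parent_id in {4} -> bob (id 5, lev 1), data (id 6, lev 1), proj (id 10, lev 1).
Iteration 2: lev < 1 fails for all current rows; recursion stops.
SUM(lev) = 0 + 1 + 1 + 1 = 3.

3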